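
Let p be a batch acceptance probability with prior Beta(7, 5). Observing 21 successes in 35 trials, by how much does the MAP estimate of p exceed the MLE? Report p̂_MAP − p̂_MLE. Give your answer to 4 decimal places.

MAP − MLE = 0.0000

Posterior is Beta(28, 19); MAP = (28−1)/(47−2) = 27/45 ≈ 0.60000.
MLE ignores the prior: p̂_MLE = k/n = 21/35 ≈ 0.60000.
Difference = 27/45 − 21/35 = 0 ≈ 0.0000.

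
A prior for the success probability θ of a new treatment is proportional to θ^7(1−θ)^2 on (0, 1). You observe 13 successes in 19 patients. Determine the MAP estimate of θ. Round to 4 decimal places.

θ̂_MAP = 0.7143

The prior density ∝ θ^7(1−θ)^2 is the kernel of Beta(8, 3).
Data: 13 successes in 19 trials. The binomial likelihood contributes θ^13(1−θ)^6, so the posterior is Beta(8+13, 3+6) = Beta(21, 9).
For Beta(a, b) with a, b > 1 the mode is (a−1)/(a+b−2) = 20/28 ≈ 0.7143.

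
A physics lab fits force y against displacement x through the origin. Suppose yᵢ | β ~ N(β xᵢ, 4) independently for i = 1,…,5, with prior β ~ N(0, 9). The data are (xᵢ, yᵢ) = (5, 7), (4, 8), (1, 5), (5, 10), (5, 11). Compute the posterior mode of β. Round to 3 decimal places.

log p(β | y) = −Σ(yᵢ − βxᵢ)²/(2·4) − β²/(2·9) + const.
Setting the derivative to zero: Σxᵢ(yᵢ − βxᵢ)/4 − β/9 = 0, so β = Σxᵢyᵢ / (Σxᵢ² + σ²/τ²).
Σxᵢyᵢ = 5·7 + 4·8 + 1·5 + 5·10 + 5·11 = 177; Σxᵢ² = 92; σ²/τ² = 4/9.
β̂_MAP = 177 / (92 + 4/9) = 177/(832/9) = 1593/832 ≈ 1.915.

β̂_MAP = 1.915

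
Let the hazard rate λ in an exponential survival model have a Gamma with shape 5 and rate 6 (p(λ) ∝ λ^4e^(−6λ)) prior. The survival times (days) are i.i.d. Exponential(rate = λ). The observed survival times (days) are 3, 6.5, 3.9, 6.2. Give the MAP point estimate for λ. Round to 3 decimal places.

λ̂_MAP = 0.313

The Exponential(rate=λ) likelihood is ∝ λ^n e^(−λΣtᵢ). Here n = 4 and Σtᵢ = 3 + 6.5 + 3.9 + 6.2 = 19.6.
Posterior ∝ λ^4e^(−6λ) · λ^4e^(−19.6λ) = λ^8e^(−25.6λ), i.e. Gamma(9, 25.6).
Mode = (a−1)/b = 8/25.6 ≈ 0.313.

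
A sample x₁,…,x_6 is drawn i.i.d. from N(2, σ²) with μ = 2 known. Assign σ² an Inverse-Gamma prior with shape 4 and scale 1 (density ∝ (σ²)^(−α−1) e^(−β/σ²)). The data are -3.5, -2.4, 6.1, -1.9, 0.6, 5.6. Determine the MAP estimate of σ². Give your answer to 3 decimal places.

Sum of squared deviations about the known mean: SS = (-3.5−2)² + (-2.4−2)² + (6.1−2)² + (-1.9−2)² + (0.6−2)² + (5.6−2)² = 96.55.
The Normal likelihood contributes (σ²)^(−n/2) exp(−SS/(2σ²)), so the posterior is Inverse-Gamma(α + n/2, β + SS/2) = Inverse-Gamma(7, 49.275).
The mode of Inverse-Gamma(a, b) is b/(a+1) = 49.275/8 ≈ 6.159.

σ̂²_MAP = 6.159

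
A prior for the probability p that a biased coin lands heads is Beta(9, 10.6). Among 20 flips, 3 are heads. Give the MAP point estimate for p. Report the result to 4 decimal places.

Prior: Beta(9, 10.6).
Data: 3 successes in 20 trials. The binomial likelihood contributes p^3(1−p)^17, so the posterior is Beta(9+3, 10.6+17) = Beta(12, 27.6).
For Beta(a, b) with a, b > 1 the mode is (a−1)/(a+b−2) = 11/37.6 ≈ 0.2926.

p̂_MAP = 0.2926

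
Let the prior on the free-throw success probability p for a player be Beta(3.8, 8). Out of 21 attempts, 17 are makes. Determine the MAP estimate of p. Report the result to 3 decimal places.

p̂_MAP = 0.643

Prior: Beta(3.8, 8).
Data: 17 successes in 21 trials. The binomial likelihood contributes p^17(1−p)^4, so the posterior is Beta(3.8+17, 8+4) = Beta(20.8, 12).
For Beta(a, b) with a, b > 1 the mode is (a−1)/(a+b−2) = 19.8/30.8 ≈ 0.643.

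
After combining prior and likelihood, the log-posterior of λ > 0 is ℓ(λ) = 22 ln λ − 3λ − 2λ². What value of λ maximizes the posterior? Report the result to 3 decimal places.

λ̂_MAP = 2.000

ℓ'(λ) = 22/λ − 3 − 4λ. Setting this to zero and multiplying by λ: 4λ² + 3λ − 22 = 0.
λ = (−3 + √(3² + 4·4·22)) / (2·4) = (−3 + √361) / 8 = (−3 + 19)/8 = 2.
ℓ''(λ) = −22/λ² − 4 < 0, confirming a maximum.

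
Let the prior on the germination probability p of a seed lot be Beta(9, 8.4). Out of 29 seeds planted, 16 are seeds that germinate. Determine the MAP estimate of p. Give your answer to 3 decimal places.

Prior: Beta(9, 8.4).
Data: 16 successes in 29 trials. The binomial likelihood contributes p^16(1−p)^13, so the posterior is Beta(9+16, 8.4+13) = Beta(25, 21.4).
For Beta(a, b) with a, b > 1 the mode is (a−1)/(a+b−2) = 24/44.4 ≈ 0.541.

p̂_MAP = 0.541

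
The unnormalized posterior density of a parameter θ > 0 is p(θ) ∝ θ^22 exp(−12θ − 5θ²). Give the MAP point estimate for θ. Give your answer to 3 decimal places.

θ̂_MAP = 1.000

ℓ'(θ) = 22/θ − 12 − 10θ. Setting this to zero and multiplying by θ: 10θ² + 12θ − 22 = 0.
θ = (−12 + √(12² + 4·10·22)) / (2·10) = (−12 + √1024) / 20 = (−12 + 32)/20 = 1.
ℓ''(θ) = −22/θ² − 10 < 0, confirming a maximum.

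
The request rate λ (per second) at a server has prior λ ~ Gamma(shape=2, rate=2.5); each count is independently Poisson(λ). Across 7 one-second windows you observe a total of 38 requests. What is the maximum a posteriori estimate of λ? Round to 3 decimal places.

Σxᵢ = 38, n = 7.
Posterior ∝ λe^(−2.5λ) · λ^38e^(−7λ) = λ^39e^(−9.5λ), i.e. Gamma(shape=40, rate=9.5).
The mode of a Gamma(a, b) with a ≥ 1 (shape–rate) is (a−1)/b = 39/9.5 ≈ 4.105.

λ̂_MAP = 4.105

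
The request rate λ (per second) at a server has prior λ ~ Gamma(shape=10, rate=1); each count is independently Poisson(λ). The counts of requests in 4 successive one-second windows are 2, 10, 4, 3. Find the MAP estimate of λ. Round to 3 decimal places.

Σxᵢ = 2+10+4+3 = 19, with n = 4.
Posterior ∝ λ^9e^(−1λ) · λ^19e^(−4λ) = λ^28e^(−5λ), i.e. Gamma(shape=29, rate=5).
The mode of a Gamma(a, b) with a ≥ 1 (shape–rate) is (a−1)/b = 28/5 ≈ 5.600.

λ̂_MAP = 5.600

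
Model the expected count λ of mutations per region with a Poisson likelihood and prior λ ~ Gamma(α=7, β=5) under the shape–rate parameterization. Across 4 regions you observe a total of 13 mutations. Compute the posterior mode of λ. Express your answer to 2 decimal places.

Σxᵢ = 13, n = 4.
Posterior ∝ λ^6e^(−5λ) · λ^13e^(−4λ) = λ^19e^(−9λ), i.e. Gamma(shape=20, rate=9).
The mode of a Gamma(a, b) with a ≥ 1 (shape–rate) is (a−1)/b = 19/9 ≈ 2.11.

λ̂_MAP = 2.11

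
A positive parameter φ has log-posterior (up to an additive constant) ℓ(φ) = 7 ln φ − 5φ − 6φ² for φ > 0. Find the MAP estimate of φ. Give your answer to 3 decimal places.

ℓ'(φ) = 7/φ − 5 − 12φ. Setting this to zero and multiplying by φ: 12φ² + 5φ − 7 = 0.
φ = (−5 + √(5² + 4·12·7)) / (2·12) = (−5 + √361) / 24 = (−5 + 19)/24 = 7/12.
ℓ''(φ) = −7/φ² − 12 < 0, confirming a maximum.

φ̂_MAP = 0.583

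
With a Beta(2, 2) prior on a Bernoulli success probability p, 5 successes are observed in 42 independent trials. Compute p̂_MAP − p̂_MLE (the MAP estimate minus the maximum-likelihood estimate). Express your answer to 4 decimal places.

MAP − MLE = 0.0173

Posterior is Beta(7, 39); MAP = (7−1)/(46−2) = 6/44 ≈ 0.13636.
MLE ignores the prior: p̂_MLE = k/n = 5/42 ≈ 0.11905.
Difference = 6/44 − 5/42 = 4/231 ≈ 0.0173.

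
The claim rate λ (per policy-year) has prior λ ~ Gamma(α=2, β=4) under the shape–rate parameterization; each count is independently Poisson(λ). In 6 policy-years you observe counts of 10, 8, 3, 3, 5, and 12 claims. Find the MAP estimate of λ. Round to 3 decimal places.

Σxᵢ = 10+8+3+3+5+12 = 41, with n = 6.
Posterior ∝ λe^(−4λ) · λ^41e^(−6λ) = λ^42e^(−10λ), i.e. Gamma(shape=43, rate=10).
The mode of a Gamma(a, b) with a ≥ 1 (shape–rate) is (a−1)/b = 42/10 ≈ 4.200.

λ̂_MAP = 4.200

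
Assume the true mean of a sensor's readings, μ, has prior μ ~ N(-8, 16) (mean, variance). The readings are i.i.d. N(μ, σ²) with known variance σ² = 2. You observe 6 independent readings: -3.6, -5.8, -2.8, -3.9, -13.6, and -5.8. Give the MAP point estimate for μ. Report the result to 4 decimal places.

μ̂_MAP = -5.9592

n = 6; x̄ = ((-3.6) + (-5.8) + (-2.8) + (-3.9) + (-13.6) + (-5.8))/6 = -35.5/6 = -71/12 ≈ -5.9167.
For a Normal prior and Normal likelihood with known variance, the posterior is Normal; its mode equals its mean, the precision-weighted average.
Prior precision 1/σ₀² = 1/16 = 0.0625; data precision n/σ² = 6/2 = 3.
μ̂ = (0.0625·(-8) + 3·(-71/12)) / (0.0625 + 3) = (-18.25)/3.0625 = -292/49 ≈ -5.9592.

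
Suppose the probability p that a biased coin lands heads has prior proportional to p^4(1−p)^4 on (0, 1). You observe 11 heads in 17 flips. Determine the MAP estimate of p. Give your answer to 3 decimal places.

The prior density ∝ p^4(1−p)^4 is the kernel of Beta(5, 5).
Data: 11 successes in 17 trials. The binomial likelihood contributes p^11(1−p)^6, so the posterior is Beta(5+11, 5+6) = Beta(16, 11).
For Beta(a, b) with a, b > 1 the mode is (a−1)/(a+b−2) = 15/25 ≈ 0.600.

p̂_MAP = 0.600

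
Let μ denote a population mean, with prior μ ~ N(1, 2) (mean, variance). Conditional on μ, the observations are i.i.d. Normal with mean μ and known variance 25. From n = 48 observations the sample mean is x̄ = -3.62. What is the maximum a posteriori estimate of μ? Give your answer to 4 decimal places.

n = 48, x̄ = -3.62.
For a Normal prior and Normal likelihood with known variance, the posterior is Normal; its mode equals its mean, the precision-weighted average.
Prior precision 1/σ₀² = 1/2 = 0.5; data precision n/σ² = 48/25 = 1.92.
μ̂ = (0.5·1 + 1.92·(-3.62)) / (0.5 + 1.92) = (-6.4504)/2.42 = -733/275 ≈ -2.6655.

μ̂_MAP = -2.6655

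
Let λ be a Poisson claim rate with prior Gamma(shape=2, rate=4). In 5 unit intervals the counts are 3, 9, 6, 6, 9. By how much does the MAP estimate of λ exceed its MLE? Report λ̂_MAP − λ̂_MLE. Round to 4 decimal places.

MAP − MLE = -2.8222

Σxᵢ = 33. Posterior is Gamma(35, 9); MAP = (35−1)/9 = 34/9 ≈ 3.77778.
MLE = x̄ = 33/5 ≈ 6.60000.
Difference = 34/9 − 33/5 = -127/45 ≈ -2.8222.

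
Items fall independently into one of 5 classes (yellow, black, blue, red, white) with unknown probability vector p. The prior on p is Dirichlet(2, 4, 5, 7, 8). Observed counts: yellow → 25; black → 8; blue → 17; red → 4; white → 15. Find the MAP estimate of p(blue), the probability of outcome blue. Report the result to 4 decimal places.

MAP estimate of p(blue) = 0.2333

The posterior is Dirichlet(αᵢ + nᵢ) = Dirichlet(27, 12, 22, 11, 23).
For a Dirichlet(a₁,…,a_K) with all aᵢ > 1, the mode has j-th component (aⱼ − 1)/(Σaᵢ − K).
Here Σaᵢ = 95 and K = 5, so p(blue) = (22 − 1)/(95 − 5) = 21/90 ≈ 0.2333.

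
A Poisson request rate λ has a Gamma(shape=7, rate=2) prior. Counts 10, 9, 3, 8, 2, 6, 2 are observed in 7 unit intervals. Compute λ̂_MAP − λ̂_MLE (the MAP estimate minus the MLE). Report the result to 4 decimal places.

Σxᵢ = 40. Posterior is Gamma(47, 9); MAP = (47−1)/9 = 46/9 ≈ 5.11111.
MLE = x̄ = 40/7 ≈ 5.71429.
Difference = 46/9 − 40/7 = -38/63 ≈ -0.6032.

MAP − MLE = -0.6032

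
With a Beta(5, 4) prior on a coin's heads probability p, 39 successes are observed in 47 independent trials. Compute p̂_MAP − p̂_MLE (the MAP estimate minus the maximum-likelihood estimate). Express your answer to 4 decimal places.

Posterior is Beta(44, 12); MAP = (44−1)/(56−2) = 43/54 ≈ 0.79630.
MLE ignores the prior: p̂_MLE = k/n = 39/47 ≈ 0.82979.
Difference = 43/54 − 39/47 = -85/2538 ≈ -0.0335.

MAP − MLE = -0.0335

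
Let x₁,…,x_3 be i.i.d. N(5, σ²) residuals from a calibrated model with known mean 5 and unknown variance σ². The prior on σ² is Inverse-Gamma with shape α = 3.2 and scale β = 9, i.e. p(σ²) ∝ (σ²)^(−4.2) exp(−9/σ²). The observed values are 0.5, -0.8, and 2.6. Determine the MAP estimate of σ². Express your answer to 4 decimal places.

σ̂²_MAP = 6.8114

Sum of squared deviations about the known mean: SS = (0.5−5)² + (-0.8−5)² + (2.6−5)² = 59.65.
The Normal likelihood contributes (σ²)^(−n/2) exp(−SS/(2σ²)), so the posterior is Inverse-Gamma(α + n/2, β + SS/2) = Inverse-Gamma(4.7, 38.825).
The mode of Inverse-Gamma(a, b) is b/(a+1) = 38.825/5.7 ≈ 6.8114.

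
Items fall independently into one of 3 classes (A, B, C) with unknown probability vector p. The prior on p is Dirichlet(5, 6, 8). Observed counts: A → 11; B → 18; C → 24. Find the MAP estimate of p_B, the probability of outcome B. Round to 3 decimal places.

MAP estimate of p_B = 0.333

The posterior is Dirichlet(αᵢ + nᵢ) = Dirichlet(16, 24, 32).
For a Dirichlet(a₁,…,a_K) with all aᵢ > 1, the mode has j-th component (aⱼ − 1)/(Σaᵢ − K).
Here Σaᵢ = 72 and K = 3, so p_B = (24 − 1)/(72 − 3) = 23/69 ≈ 0.333.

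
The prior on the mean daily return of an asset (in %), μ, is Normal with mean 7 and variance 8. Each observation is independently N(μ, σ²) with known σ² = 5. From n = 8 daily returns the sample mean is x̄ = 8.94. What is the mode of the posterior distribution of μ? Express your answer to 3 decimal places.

μ̂_MAP = 8.799

n = 8, x̄ = 8.94.
For a Normal prior and Normal likelihood with known variance, the posterior is Normal; its mode equals its mean, the precision-weighted average.
Prior precision 1/σ₀² = 1/8 = 0.125; data precision n/σ² = 8/5 = 1.6.
μ̂ = (0.125·7 + 1.6·8.94) / (0.125 + 1.6) = 15.179/1.725 = 15179/1725 ≈ 8.799.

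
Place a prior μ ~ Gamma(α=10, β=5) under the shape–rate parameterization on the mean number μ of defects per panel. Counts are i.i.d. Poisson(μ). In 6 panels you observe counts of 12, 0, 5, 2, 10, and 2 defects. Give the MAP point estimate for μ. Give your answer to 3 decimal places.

μ̂_MAP = 3.636

Σxᵢ = 12+0+5+2+10+2 = 31, with n = 6.
Posterior ∝ μ^9e^(−5μ) · μ^31e^(−6μ) = μ^40e^(−11μ), i.e. Gamma(shape=41, rate=11).
The mode of a Gamma(a, b) with a ≥ 1 (shape–rate) is (a−1)/b = 40/11 ≈ 3.636.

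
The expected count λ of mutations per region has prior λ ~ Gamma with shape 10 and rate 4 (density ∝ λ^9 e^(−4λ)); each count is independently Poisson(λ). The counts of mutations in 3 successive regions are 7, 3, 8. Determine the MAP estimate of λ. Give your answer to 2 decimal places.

λ̂_MAP = 3.86

Σxᵢ = 7+3+8 = 18, with n = 3.
Posterior ∝ λ^9e^(−4λ) · λ^18e^(−3λ) = λ^27e^(−7λ), i.e. Gamma(shape=28, rate=7).
The mode of a Gamma(a, b) with a ≥ 1 (shape–rate) is (a−1)/b = 27/7 ≈ 3.86.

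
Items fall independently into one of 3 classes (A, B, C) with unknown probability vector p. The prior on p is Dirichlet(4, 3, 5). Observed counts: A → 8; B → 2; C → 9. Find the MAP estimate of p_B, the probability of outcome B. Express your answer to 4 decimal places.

The posterior is Dirichlet(αᵢ + nᵢ) = Dirichlet(12, 5, 14).
For a Dirichlet(a₁,…,a_K) with all aᵢ > 1, the mode has j-th component (aⱼ − 1)/(Σaᵢ − K).
Here Σaᵢ = 31 and K = 3, so p_B = (5 − 1)/(31 − 3) = 4/28 ≈ 0.1429.

MAP estimate of p_B = 0.1429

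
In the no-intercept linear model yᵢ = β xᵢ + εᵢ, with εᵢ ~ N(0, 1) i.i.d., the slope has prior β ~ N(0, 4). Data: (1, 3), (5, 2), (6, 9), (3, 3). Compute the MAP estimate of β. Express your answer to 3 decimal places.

β̂_MAP = 1.067

log p(β | y) = −Σ(yᵢ − βxᵢ)²/(2·1) − β²/(2·4) + const.
Setting the derivative to zero: Σxᵢ(yᵢ − βxᵢ)/1 − β/4 = 0, so β = Σxᵢyᵢ / (Σxᵢ² + σ²/τ²).
Σxᵢyᵢ = 1·3 + 5·2 + 6·9 + 3·3 = 76; Σxᵢ² = 71; σ²/τ² = 0.25.
β̂_MAP = 76 / (71 + 0.25) = 76/71.25 ≈ 1.067.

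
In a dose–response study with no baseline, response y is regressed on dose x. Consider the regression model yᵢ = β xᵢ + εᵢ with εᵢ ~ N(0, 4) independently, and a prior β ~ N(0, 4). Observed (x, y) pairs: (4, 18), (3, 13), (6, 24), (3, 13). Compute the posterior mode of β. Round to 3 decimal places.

log p(β | y) = −Σ(yᵢ − βxᵢ)²/(2·4) − β²/(2·4) + const.
Setting the derivative to zero: Σxᵢ(yᵢ − βxᵢ)/4 − β/4 = 0, so β = Σxᵢyᵢ / (Σxᵢ² + σ²/τ²).
Σxᵢyᵢ = 4·18 + 3·13 + 6·24 + 3·13 = 294; Σxᵢ² = 70; σ²/τ² = 1.
β̂_MAP = 294 / (70 + 1) = 294/71 ≈ 4.141.

β̂_MAP = 4.141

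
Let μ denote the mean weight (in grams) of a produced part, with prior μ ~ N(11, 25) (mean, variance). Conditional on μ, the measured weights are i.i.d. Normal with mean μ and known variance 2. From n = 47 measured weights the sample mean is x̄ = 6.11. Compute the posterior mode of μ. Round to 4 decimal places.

μ̂_MAP = 6.1183

n = 47, x̄ = 6.11.
For a Normal prior and Normal likelihood with known variance, the posterior is Normal; its mode equals its mean, the precision-weighted average.
Prior precision 1/σ₀² = 1/25 = 0.04; data precision n/σ² = 47/2 = 23.5.
μ̂ = (0.04·11 + 23.5·6.11) / (0.04 + 23.5) = 144.025/23.54 = 28805/4708 ≈ 6.1183.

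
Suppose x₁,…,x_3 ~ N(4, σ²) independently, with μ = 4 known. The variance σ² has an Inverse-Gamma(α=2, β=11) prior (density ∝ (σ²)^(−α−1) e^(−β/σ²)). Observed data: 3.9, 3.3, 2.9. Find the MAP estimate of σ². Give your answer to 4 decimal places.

Sum of squared deviations about the known mean: SS = (3.9−4)² + (3.3−4)² + (2.9−4)² = 1.71.
The Normal likelihood contributes (σ²)^(−n/2) exp(−SS/(2σ²)), so the posterior is Inverse-Gamma(α + n/2, β + SS/2) = Inverse-Gamma(3.5, 11.855).
The mode of Inverse-Gamma(a, b) is b/(a+1) = 11.855/4.5 ≈ 2.6344.

σ̂²_MAP = 2.6344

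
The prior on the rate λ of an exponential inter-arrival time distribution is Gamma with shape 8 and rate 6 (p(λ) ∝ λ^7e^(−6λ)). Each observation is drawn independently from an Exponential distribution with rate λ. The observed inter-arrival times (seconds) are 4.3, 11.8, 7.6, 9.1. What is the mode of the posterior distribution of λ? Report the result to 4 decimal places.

The Exponential(rate=λ) likelihood is ∝ λ^n e^(−λΣtᵢ). Here n = 4 and Σtᵢ = 4.3 + 11.8 + 7.6 + 9.1 = 32.8.
Posterior ∝ λ^7e^(−6λ) · λ^4e^(−32.8λ) = λ^11e^(−38.8λ), i.e. Gamma(12, 38.8).
Mode = (a−1)/b = 11/38.8 ≈ 0.2835.

λ̂_MAP = 0.2835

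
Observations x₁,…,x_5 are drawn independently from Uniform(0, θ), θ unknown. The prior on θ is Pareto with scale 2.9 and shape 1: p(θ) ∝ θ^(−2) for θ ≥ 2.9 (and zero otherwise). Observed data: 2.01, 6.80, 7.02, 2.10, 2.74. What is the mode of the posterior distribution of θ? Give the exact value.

θ̂_MAP = 7.02

The Uniform(0, θ) likelihood is θ^(−n) for θ ≥ max(xᵢ), zero otherwise. Here max(xᵢ) = 7.02.
Posterior ∝ θ^(−2) · θ^(−5) = θ^(−7) on θ ≥ max(2.9, 7.02) = 7.02.
This density is strictly decreasing in θ, so the posterior mode lies at the lower boundary of the support.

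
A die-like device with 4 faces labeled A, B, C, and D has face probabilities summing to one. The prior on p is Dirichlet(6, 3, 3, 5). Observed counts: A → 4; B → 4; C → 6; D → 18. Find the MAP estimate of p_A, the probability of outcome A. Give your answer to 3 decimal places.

The posterior is Dirichlet(αᵢ + nᵢ) = Dirichlet(10, 7, 9, 23).
For a Dirichlet(a₁,…,a_K) with all aᵢ > 1, the mode has j-th component (aⱼ − 1)/(Σaᵢ − K).
Here Σaᵢ = 49 and K = 4, so p_A = (10 − 1)/(49 − 4) = 9/45 ≈ 0.200.

MAP estimate of p_A = 0.200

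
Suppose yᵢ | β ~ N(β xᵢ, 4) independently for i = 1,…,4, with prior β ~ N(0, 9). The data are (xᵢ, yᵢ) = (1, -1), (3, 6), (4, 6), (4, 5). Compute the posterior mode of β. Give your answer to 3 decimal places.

β̂_MAP = 1.437

log p(β | y) = −Σ(yᵢ − βxᵢ)²/(2·4) − β²/(2·9) + const.
Setting the derivative to zero: Σxᵢ(yᵢ − βxᵢ)/4 − β/9 = 0, so β = Σxᵢyᵢ / (Σxᵢ² + σ²/τ²).
Σxᵢyᵢ = 1·(-1) + 3·6 + 4·6 + 4·5 = 61; Σxᵢ² = 42; σ²/τ² = 4/9.
β̂_MAP = 61 / (42 + 4/9) = 61/(382/9) = 549/382 ≈ 1.437.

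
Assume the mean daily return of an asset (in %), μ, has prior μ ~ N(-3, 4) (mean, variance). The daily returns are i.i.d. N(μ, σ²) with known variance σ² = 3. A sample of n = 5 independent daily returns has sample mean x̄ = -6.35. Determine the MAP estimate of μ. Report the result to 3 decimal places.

μ̂_MAP = -5.913

n = 5, x̄ = -6.35.
For a Normal prior and Normal likelihood with known variance, the posterior is Normal; its mode equals its mean, the precision-weighted average.
Prior precision 1/σ₀² = 1/4 = 0.25; data precision n/σ² = 5/3.
μ̂ = (0.25·(-3) + (5/3)·(-6.35)) / (0.25 + 5/3) = (-34/3)/(23/12) = -136/23 ≈ -5.913.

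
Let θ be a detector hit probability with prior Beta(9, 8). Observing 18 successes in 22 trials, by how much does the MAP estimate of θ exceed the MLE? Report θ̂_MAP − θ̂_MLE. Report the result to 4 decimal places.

MAP − MLE = -0.1155

Posterior is Beta(27, 12); MAP = (27−1)/(39−2) = 26/37 ≈ 0.70270.
MLE ignores the prior: θ̂_MLE = k/n = 18/22 ≈ 0.81818.
Difference = 26/37 − 18/22 = -47/407 ≈ -0.1155.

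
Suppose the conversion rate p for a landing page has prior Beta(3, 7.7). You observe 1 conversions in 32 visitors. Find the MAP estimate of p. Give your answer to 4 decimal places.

p̂_MAP = 0.0737

Prior: Beta(3, 7.7).
Data: 1 success in 32 trials. The binomial likelihood contributes p(1−p)^31, so the posterior is Beta(3+1, 7.7+31) = Beta(4, 38.7).
For Beta(a, b) with a, b > 1 the mode is (a−1)/(a+b−2) = 3/40.7 ≈ 0.0737.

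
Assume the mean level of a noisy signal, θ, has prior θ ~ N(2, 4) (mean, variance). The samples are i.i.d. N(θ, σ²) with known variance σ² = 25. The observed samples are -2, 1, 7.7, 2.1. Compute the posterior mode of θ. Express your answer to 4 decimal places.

n = 4; x̄ = ((-2) + 1 + 7.7 + 2.1)/4 = 8.8/4 = 2.2.
For a Normal prior and Normal likelihood with known variance, the posterior is Normal; its mode equals its mean, the precision-weighted average.
Prior precision 1/σ₀² = 1/4 = 0.25; data precision n/σ² = 4/25 = 0.16.
θ̂ = (0.25·2 + 0.16·2.2) / (0.25 + 0.16) = 0.852/0.41 = 426/205 ≈ 2.0780.

θ̂_MAP = 2.0780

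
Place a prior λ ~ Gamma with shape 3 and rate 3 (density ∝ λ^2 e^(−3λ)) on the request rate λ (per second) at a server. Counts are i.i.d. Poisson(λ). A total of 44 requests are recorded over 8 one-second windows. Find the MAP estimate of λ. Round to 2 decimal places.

λ̂_MAP = 4.18

Σxᵢ = 44, n = 8.
Posterior ∝ λ^2e^(−3λ) · λ^44e^(−8λ) = λ^46e^(−11λ), i.e. Gamma(shape=47, rate=11).
The mode of a Gamma(a, b) with a ≥ 1 (shape–rate) is (a−1)/b = 46/11 ≈ 4.18.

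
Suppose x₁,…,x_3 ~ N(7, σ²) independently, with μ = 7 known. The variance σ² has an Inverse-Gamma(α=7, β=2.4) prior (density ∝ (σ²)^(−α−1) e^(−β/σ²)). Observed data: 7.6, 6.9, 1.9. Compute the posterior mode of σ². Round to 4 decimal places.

Sum of squared deviations about the known mean: SS = (7.6−7)² + (6.9−7)² + (1.9−7)² = 26.38.
The Normal likelihood contributes (σ²)^(−n/2) exp(−SS/(2σ²)), so the posterior is Inverse-Gamma(α + n/2, β + SS/2) = Inverse-Gamma(8.5, 15.59).
The mode of Inverse-Gamma(a, b) is b/(a+1) = 15.59/9.5 ≈ 1.6411.

σ̂²_MAP = 1.6411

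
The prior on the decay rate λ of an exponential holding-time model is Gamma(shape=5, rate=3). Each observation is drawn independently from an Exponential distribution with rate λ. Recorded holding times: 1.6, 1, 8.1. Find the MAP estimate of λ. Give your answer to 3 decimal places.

λ̂_MAP = 0.511

The Exponential(rate=λ) likelihood is ∝ λ^n e^(−λΣtᵢ). Here n = 3 and Σtᵢ = 1.6 + 1 + 8.1 = 10.7.
Posterior ∝ λ^4e^(−3λ) · λ^3e^(−10.7λ) = λ^7e^(−13.7λ), i.e. Gamma(8, 13.7).
Mode = (a−1)/b = 7/13.7 ≈ 0.511.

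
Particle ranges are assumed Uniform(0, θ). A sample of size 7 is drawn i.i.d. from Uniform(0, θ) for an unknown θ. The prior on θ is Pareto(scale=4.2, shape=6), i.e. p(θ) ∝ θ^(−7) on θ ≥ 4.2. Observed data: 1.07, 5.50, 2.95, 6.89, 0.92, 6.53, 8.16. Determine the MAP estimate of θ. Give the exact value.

The Uniform(0, θ) likelihood is θ^(−n) for θ ≥ max(xᵢ), zero otherwise. Here max(xᵢ) = 8.16.
Posterior ∝ θ^(−7) · θ^(−7) = θ^(−14) on θ ≥ max(4.2, 8.16) = 8.16.
This density is strictly decreasing in θ, so the posterior mode lies at the lower boundary of the support.

θ̂_MAP = 8.16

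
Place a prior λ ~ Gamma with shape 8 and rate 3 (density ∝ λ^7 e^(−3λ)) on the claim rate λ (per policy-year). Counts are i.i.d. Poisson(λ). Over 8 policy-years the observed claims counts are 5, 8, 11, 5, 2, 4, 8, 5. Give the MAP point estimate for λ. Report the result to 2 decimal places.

Σxᵢ = 5+8+11+5+2+4+8+5 = 48, with n = 8.
Posterior ∝ λ^7e^(−3λ) · λ^48e^(−8λ) = λ^55e^(−11λ), i.e. Gamma(shape=56, rate=11).
The mode of a Gamma(a, b) with a ≥ 1 (shape–rate) is (a−1)/b = 55/11 ≈ 5.00.

λ̂_MAP = 5.00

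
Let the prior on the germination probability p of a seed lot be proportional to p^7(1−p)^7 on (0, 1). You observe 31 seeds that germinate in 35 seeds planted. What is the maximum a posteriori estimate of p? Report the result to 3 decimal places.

The prior density ∝ p^7(1−p)^7 is the kernel of Beta(8, 8).
Data: 31 successes in 35 trials. The binomial likelihood contributes p^31(1−p)^4, so the posterior is Beta(8+31, 8+4) = Beta(39, 12).
For Beta(a, b) with a, b > 1 the mode is (a−1)/(a+b−2) = 38/49 ≈ 0.776.

p̂_MAP = 0.776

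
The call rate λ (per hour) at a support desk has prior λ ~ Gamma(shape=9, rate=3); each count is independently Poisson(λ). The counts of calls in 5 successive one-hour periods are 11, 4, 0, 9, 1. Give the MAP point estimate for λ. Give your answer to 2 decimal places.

Σxᵢ = 11+4+0+9+1 = 25, with n = 5.
Posterior ∝ λ^8e^(−3λ) · λ^25e^(−5λ) = λ^33e^(−8λ), i.e. Gamma(shape=34, rate=8).
The mode of a Gamma(a, b) with a ≥ 1 (shape–rate) is (a−1)/b = 33/8 ≈ 4.13.

λ̂_MAP = 4.13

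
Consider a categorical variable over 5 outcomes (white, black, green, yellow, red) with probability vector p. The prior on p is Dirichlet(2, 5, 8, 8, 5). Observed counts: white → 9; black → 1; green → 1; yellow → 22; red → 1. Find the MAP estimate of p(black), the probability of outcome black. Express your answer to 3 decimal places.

MAP estimate of p(black) = 0.088

The posterior is Dirichlet(αᵢ + nᵢ) = Dirichlet(11, 6, 9, 30, 6).
For a Dirichlet(a₁,…,a_K) with all aᵢ > 1, the mode has j-th component (aⱼ − 1)/(Σaᵢ − K).
Here Σaᵢ = 62 and K = 5, so p(black) = (6 − 1)/(62 − 5) = 5/57 ≈ 0.088.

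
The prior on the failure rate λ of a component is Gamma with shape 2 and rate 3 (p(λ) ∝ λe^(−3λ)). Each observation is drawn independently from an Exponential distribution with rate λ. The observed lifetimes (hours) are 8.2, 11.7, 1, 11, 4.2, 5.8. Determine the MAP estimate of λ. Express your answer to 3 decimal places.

The Exponential(rate=λ) likelihood is ∝ λ^n e^(−λΣtᵢ). Here n = 6 and Σtᵢ = 8.2 + 11.7 + 1 + 11 + 4.2 + 5.8 = 41.9.
Posterior ∝ λe^(−3λ) · λ^6e^(−41.9λ) = λ^7e^(−44.9λ), i.e. Gamma(8, 44.9).
Mode = (a−1)/b = 7/44.9 ≈ 0.156.

λ̂_MAP = 0.156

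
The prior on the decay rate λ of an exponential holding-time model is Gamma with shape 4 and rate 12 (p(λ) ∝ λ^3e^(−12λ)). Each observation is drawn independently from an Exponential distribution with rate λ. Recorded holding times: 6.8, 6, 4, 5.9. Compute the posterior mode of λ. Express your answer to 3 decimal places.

The Exponential(rate=λ) likelihood is ∝ λ^n e^(−λΣtᵢ). Here n = 4 and Σtᵢ = 6.8 + 6 + 4 + 5.9 = 22.7.
Posterior ∝ λ^3e^(−12λ) · λ^4e^(−22.7λ) = λ^7e^(−34.7λ), i.e. Gamma(8, 34.7).
Mode = (a−1)/b = 7/34.7 ≈ 0.202.

λ̂_MAP = 0.202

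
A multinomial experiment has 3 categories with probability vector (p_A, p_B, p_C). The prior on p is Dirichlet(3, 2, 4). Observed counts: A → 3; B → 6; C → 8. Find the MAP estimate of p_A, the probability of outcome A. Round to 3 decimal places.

The posterior is Dirichlet(αᵢ + nᵢ) = Dirichlet(6, 8, 12).
For a Dirichlet(a₁,…,a_K) with all aᵢ > 1, the mode has j-th component (aⱼ − 1)/(Σaᵢ − K).
Here Σaᵢ = 26 and K = 3, so p_A = (6 − 1)/(26 − 3) = 5/23 ≈ 0.217.

MAP estimate of p_A = 0.217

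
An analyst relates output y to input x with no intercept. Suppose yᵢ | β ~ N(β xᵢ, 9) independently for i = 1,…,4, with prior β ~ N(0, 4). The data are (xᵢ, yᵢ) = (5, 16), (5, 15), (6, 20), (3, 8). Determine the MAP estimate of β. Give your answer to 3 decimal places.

β̂_MAP = 3.075

log p(β | y) = −Σ(yᵢ − βxᵢ)²/(2·9) − β²/(2·4) + const.
Setting the derivative to zero: Σxᵢ(yᵢ − βxᵢ)/9 − β/4 = 0, so β = Σxᵢyᵢ / (Σxᵢ² + σ²/τ²).
Σxᵢyᵢ = 5·16 + 5·15 + 6·20 + 3·8 = 299; Σxᵢ² = 95; σ²/τ² = 2.25.
β̂_MAP = 299 / (95 + 2.25) = 299/97.25 ≈ 3.075.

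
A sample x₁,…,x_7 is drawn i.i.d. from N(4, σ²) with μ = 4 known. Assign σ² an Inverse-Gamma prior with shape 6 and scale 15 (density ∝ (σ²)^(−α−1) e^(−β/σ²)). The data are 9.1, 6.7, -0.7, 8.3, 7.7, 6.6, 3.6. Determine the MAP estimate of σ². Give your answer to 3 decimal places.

σ̂²_MAP = 5.928

Sum of squared deviations about the known mean: SS = (9.1−4)² + (6.7−4)² + (-0.7−4)² + (8.3−4)² + (7.7−4)² + (6.6−4)² + (3.6−4)² = 94.49.
The Normal likelihood contributes (σ²)^(−n/2) exp(−SS/(2σ²)), so the posterior is Inverse-Gamma(α + n/2, β + SS/2) = Inverse-Gamma(9.5, 62.245).
The mode of Inverse-Gamma(a, b) is b/(a+1) = 62.245/10.5 ≈ 5.928.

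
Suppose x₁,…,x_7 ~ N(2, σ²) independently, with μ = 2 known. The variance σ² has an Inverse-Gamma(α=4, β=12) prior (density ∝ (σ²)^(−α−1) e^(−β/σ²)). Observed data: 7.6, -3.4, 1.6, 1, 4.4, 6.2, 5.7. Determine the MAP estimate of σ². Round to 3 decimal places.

σ̂²_MAP = 7.222

Sum of squared deviations about the known mean: SS = (7.6−2)² + (-3.4−2)² + (1.6−2)² + (1−2)² + (4.4−2)² + (6.2−2)² + (5.7−2)² = 98.77.
The Normal likelihood contributes (σ²)^(−n/2) exp(−SS/(2σ²)), so the posterior is Inverse-Gamma(α + n/2, β + SS/2) = Inverse-Gamma(7.5, 61.385).
The mode of Inverse-Gamma(a, b) is b/(a+1) = 61.385/8.5 ≈ 7.222.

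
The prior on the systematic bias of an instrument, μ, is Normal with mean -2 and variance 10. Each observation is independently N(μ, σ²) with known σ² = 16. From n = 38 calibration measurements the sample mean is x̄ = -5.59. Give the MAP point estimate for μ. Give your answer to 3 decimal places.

μ̂_MAP = -5.445

n = 38, x̄ = -5.59.
For a Normal prior and Normal likelihood with known variance, the posterior is Normal; its mode equals its mean, the precision-weighted average.
Prior precision 1/σ₀² = 1/10 = 0.1; data precision n/σ² = 38/16 = 2.375.
μ̂ = (0.1·(-2) + 2.375·(-5.59)) / (0.1 + 2.375) = (-13.47625)/2.475 = -10781/1980 ≈ -5.445.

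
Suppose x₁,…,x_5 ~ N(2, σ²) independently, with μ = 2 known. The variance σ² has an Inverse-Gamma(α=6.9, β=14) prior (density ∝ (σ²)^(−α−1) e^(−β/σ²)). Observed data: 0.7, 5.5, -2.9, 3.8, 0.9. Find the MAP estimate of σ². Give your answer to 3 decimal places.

Sum of squared deviations about the known mean: SS = (0.7−2)² + (5.5−2)² + (-2.9−2)² + (3.8−2)² + (0.9−2)² = 42.4.
The Normal likelihood contributes (σ²)^(−n/2) exp(−SS/(2σ²)), so the posterior is Inverse-Gamma(α + n/2, β + SS/2) = Inverse-Gamma(9.4, 35.2).
The mode of Inverse-Gamma(a, b) is b/(a+1) = 35.2/10.4 ≈ 3.385.

σ̂²_MAP = 3.385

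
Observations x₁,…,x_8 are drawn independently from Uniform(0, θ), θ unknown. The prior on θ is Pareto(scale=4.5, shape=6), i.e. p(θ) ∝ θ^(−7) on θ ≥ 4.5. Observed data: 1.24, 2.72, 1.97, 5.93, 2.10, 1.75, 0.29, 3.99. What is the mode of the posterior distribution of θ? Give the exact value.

The Uniform(0, θ) likelihood is θ^(−n) for θ ≥ max(xᵢ), zero otherwise. Here max(xᵢ) = 5.93.
Posterior ∝ θ^(−7) · θ^(−8) = θ^(−15) on θ ≥ max(4.5, 5.93) = 5.93.
This density is strictly decreasing in θ, so the posterior mode lies at the lower boundary of the support.

θ̂_MAP = 5.93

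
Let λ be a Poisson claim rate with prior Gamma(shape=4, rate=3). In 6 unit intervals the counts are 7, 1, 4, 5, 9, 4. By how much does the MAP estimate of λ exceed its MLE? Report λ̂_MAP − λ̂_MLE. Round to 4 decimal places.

Σxᵢ = 30. Posterior is Gamma(34, 9); MAP = (34−1)/9 = 33/9 ≈ 3.66667.
MLE = x̄ = 30/6 ≈ 5.00000.
Difference = 33/9 − 30/6 = -4/3 ≈ -1.3333.

MAP − MLE = -1.3333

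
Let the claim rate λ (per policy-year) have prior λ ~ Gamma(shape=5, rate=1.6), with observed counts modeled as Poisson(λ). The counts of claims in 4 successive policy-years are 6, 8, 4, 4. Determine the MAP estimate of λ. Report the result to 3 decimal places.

Σxᵢ = 6+8+4+4 = 22, with n = 4.
Posterior ∝ λ^4e^(−1.6λ) · λ^22e^(−4λ) = λ^26e^(−5.6λ), i.e. Gamma(shape=27, rate=5.6).
The mode of a Gamma(a, b) with a ≥ 1 (shape–rate) is (a−1)/b = 26/5.6 ≈ 4.643.

λ̂_MAP = 4.643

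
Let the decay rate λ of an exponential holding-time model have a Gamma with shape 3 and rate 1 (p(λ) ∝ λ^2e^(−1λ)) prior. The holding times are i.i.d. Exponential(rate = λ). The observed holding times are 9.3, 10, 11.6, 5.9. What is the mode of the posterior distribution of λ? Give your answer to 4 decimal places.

λ̂_MAP = 0.1587

The Exponential(rate=λ) likelihood is ∝ λ^n e^(−λΣtᵢ). Here n = 4 and Σtᵢ = 9.3 + 10 + 11.6 + 5.9 = 36.8.
Posterior ∝ λ^2e^(−1λ) · λ^4e^(−36.8λ) = λ^6e^(−37.8λ), i.e. Gamma(7, 37.8).
Mode = (a−1)/b = 6/37.8 ≈ 0.1587.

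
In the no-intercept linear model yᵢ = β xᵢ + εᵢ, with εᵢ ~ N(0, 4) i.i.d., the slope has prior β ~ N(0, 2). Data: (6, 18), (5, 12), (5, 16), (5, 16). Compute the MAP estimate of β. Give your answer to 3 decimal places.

log p(β | y) = −Σ(yᵢ − βxᵢ)²/(2·4) − β²/(2·2) + const.
Setting the derivative to zero: Σxᵢ(yᵢ − βxᵢ)/4 − β/2 = 0, so β = Σxᵢyᵢ / (Σxᵢ² + σ²/τ²).
Σxᵢyᵢ = 6·18 + 5·12 + 5·16 + 5·16 = 328; Σxᵢ² = 111; σ²/τ² = 2.
β̂_MAP = 328 / (111 + 2) = 328/113 ≈ 2.903.

β̂_MAP = 2.903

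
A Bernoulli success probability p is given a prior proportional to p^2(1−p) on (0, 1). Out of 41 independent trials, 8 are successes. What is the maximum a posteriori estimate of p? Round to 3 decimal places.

The prior density ∝ p^2(1−p)^1 is the kernel of Beta(3, 2).
Data: 8 successes in 41 trials. The binomial likelihood contributes p^8(1−p)^33, so the posterior is Beta(3+8, 2+33) = Beta(11, 35).
For Beta(a, b) with a, b > 1 the mode is (a−1)/(a+b−2) = 10/44 ≈ 0.227.

p̂_MAP = 0.227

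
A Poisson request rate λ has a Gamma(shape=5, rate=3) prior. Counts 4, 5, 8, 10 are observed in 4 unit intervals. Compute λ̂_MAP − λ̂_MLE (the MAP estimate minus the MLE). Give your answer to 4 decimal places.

Σxᵢ = 27. Posterior is Gamma(32, 7); MAP = (32−1)/7 = 31/7 ≈ 4.42857.
MLE = x̄ = 27/4 ≈ 6.75000.
Difference = 31/7 − 27/4 = -65/28 ≈ -2.3214.

MAP − MLE = -2.3214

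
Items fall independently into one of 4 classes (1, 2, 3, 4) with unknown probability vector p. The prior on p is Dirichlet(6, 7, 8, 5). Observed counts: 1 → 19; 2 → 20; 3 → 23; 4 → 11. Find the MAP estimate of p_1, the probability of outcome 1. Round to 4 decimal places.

The posterior is Dirichlet(αᵢ + nᵢ) = Dirichlet(25, 27, 31, 16).
For a Dirichlet(a₁,…,a_K) with all aᵢ > 1, the mode has j-th component (aⱼ − 1)/(Σaᵢ − K).
Here Σaᵢ = 99 and K = 4, so p_1 = (25 − 1)/(99 − 4) = 24/95 ≈ 0.2526.

MAP estimate: 0.2526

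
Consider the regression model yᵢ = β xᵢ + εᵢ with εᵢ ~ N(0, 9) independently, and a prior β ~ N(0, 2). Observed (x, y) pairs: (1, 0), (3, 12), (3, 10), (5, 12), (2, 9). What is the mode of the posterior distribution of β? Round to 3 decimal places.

log p(β | y) = −Σ(yᵢ − βxᵢ)²/(2·9) − β²/(2·2) + const.
Setting the derivative to zero: Σxᵢ(yᵢ − βxᵢ)/9 − β/2 = 0, so β = Σxᵢyᵢ / (Σxᵢ² + σ²/τ²).
Σxᵢyᵢ = 1·0 + 3·12 + 3·10 + 5·12 + 2·9 = 144; Σxᵢ² = 48; σ²/τ² = 4.5.
β̂_MAP = 144 / (48 + 4.5) = 144/52.5 ≈ 2.743.

β̂_MAP = 2.743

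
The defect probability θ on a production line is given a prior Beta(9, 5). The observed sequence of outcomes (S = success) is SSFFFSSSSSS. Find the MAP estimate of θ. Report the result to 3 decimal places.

θ̂_MAP = 0.696

Prior: Beta(9, 5).
Data: 8 successes in 11 trials (from the sequence). The binomial likelihood contributes θ^8(1−θ)^3, so the posterior is Beta(9+8, 5+3) = Beta(17, 8).
For Beta(a, b) with a, b > 1 the mode is (a−1)/(a+b−2) = 16/23 ≈ 0.696.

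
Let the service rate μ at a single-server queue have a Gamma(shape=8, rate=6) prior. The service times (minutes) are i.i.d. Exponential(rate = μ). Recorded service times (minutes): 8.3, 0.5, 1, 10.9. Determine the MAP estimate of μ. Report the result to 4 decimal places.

μ̂_MAP = 0.4120

The Exponential(rate=μ) likelihood is ∝ μ^n e^(−μΣtᵢ). Here n = 4 and Σtᵢ = 8.3 + 0.5 + 1 + 10.9 = 20.7.
Posterior ∝ μ^7e^(−6μ) · μ^4e^(−20.7μ) = μ^11e^(−26.7μ), i.e. Gamma(12, 26.7).
Mode = (a−1)/b = 11/26.7 ≈ 0.4120.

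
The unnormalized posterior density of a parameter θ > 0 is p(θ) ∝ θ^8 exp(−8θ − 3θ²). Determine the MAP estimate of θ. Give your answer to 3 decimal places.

ℓ'(θ) = 8/θ − 8 − 6θ. Setting this to zero and multiplying by θ: 6θ² + 8θ − 8 = 0.
θ = (−8 + √(8² + 4·6·8)) / (2·6) = (−8 + √256) / 12 = (−8 + 16)/12 = 2/3.
ℓ''(θ) = −8/θ² − 6 < 0, confirming a maximum.

θ̂_MAP = 0.667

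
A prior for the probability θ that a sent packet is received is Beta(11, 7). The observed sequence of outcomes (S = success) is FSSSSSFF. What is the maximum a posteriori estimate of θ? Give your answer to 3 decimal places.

θ̂_MAP = 0.625

Prior: Beta(11, 7).
Data: 5 successes in 8 trials (from the sequence). The binomial likelihood contributes θ^5(1−θ)^3, so the posterior is Beta(11+5, 7+3) = Beta(16, 10).
For Beta(a, b) with a, b > 1 the mode is (a−1)/(a+b−2) = 15/24 ≈ 0.625.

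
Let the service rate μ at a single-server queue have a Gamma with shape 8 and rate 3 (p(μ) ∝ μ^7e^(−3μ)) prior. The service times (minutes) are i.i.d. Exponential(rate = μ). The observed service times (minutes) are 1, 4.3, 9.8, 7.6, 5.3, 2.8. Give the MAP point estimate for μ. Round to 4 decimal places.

The Exponential(rate=μ) likelihood is ∝ μ^n e^(−μΣtᵢ). Here n = 6 and Σtᵢ = 1 + 4.3 + 9.8 + 7.6 + 5.3 + 2.8 = 30.8.
Posterior ∝ μ^7e^(−3μ) · μ^6e^(−30.8μ) = μ^13e^(−33.8μ), i.e. Gamma(14, 33.8).
Mode = (a−1)/b = 13/33.8 ≈ 0.3846.

μ̂_MAP = 0.3846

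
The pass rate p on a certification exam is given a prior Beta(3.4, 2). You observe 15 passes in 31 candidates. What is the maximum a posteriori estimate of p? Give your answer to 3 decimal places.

Prior: Beta(3.4, 2).
Data: 15 successes in 31 trials. The binomial likelihood contributes p^15(1−p)^16, so the posterior is Beta(3.4+15, 2+16) = Beta(18.4, 18).
For Beta(a, b) with a, b > 1 the mode is (a−1)/(a+b−2) = 17.4/34.4 ≈ 0.506.

p̂_MAP = 0.506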